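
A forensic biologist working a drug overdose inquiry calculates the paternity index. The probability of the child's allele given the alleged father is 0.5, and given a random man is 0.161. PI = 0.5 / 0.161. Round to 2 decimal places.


Paternity Index calculation:
PI = P(allele|father) / P(allele|random)
PI = 0.5 / 0.161
PI = 3.11

3.11


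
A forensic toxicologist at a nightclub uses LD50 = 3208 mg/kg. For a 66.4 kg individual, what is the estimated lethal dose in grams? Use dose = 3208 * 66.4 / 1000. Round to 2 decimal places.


Lethal dose calculation:
Lethal dose = LD50 * body_weight / 1000
= 3208 * 66.4 / 1000
= 213011.2 / 1000
= 213.01 g

213.01


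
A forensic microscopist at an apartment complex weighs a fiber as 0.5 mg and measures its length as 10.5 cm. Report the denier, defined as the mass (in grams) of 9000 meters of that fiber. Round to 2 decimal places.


Denier calculation:
Mass in grams = 0.5 mg / 1000 = 0.0005 g
Length in meters = 10.5 cm / 100 = 0.105 m
Linear density = mass / length = 0.0005 / 0.105 = 0.0047619 g/m
Denier = (g/m) * 9000 = 0.0047619 * 9000 = 42.86

42.86


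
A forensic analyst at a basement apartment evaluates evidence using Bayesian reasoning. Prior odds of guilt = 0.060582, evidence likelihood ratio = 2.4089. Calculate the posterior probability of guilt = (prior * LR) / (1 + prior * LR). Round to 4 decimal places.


Bayesian evidence evaluation:
Posterior odds = prior_odds * LR = 0.060582 * 2.4089 = 0.145936
Posterior probability = posterior_odds / (1 + posterior_odds)
= 0.145936 / (1 + 0.145936)
= 0.145936 / 1.145936
= 0.1274

0.1274


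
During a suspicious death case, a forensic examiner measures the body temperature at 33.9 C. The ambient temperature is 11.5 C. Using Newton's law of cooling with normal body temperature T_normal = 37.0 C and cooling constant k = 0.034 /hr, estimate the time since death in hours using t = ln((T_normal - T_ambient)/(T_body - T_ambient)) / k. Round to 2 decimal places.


Using Newton's law of cooling:
t = ln((T_normal - T_ambient) / (T_body - T_ambient)) / k
T_normal - T_ambient = 25.5
T_body - T_ambient = 22.4
Ratio = 1.138393
ln(ratio) = 0.129618
t = 0.129618 / 0.034 = 3.81 hours

3.81


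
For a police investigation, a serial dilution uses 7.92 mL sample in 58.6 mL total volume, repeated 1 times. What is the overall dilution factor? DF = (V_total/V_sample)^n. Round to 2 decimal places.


Dilution factor calculation:
Single dilution = V_total / V_sample = 58.6 / 7.92 ≈ 7.39899
Number of dilutions = 1
Total DF = (58.6 / 7.92)^1 (full precision, rounded at the end) = 7.40

7.40


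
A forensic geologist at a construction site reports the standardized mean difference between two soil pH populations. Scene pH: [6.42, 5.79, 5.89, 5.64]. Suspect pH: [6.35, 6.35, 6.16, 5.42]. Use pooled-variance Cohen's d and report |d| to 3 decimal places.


Pooled-variance Cohen's d for soil pH comparison:
Scene mean = 23.74 / 4 = 5.935
Suspect mean = 24.28 / 4 = 6.07
Scene sample variance s_s^2 = 0.1151
Suspect sample variance s_c^2 = 0.1958
Pooled variance = ((n_s-1)*s_s^2 + (n_c-1)*s_c^2) / (n_s + n_c - 2) = 0.15545
Pooled SD = sqrt(0.15545) = 0.394271
Mean difference = -0.135
|d| = |-0.135| / 0.394271 = 0.342

0.342


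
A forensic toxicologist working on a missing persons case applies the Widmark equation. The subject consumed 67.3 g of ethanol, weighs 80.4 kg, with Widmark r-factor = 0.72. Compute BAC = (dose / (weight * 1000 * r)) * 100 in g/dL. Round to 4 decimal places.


Applying the Widmark formula:
BAC = (dose_g / (body_wt * 1000 * r)) * 100
Denominator = 80.4 * 1000 * 0.72 = 57888
BAC = (67.3 / 57888) * 100
BAC = 0.1163 g/dL

0.1163


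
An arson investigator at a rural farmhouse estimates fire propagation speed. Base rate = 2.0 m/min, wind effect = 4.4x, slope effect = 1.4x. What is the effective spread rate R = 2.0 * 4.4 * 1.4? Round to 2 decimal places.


Fire spread rate calculation:
R = R0 * wind_factor * slope_factor
= 2.0 * 4.4 * 1.4
= 8.8 * 1.4
= 12.32 m/min

12.32


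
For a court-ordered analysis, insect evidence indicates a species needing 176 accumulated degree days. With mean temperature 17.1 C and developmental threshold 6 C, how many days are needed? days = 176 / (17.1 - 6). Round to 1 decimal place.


Insect development time:
Effective temperature = avg_temp - T_base = 17.1 - 6 = 11.1 C
Days = ADD / effective_temp = 176 / 11.1 = 15.9 days

15.9


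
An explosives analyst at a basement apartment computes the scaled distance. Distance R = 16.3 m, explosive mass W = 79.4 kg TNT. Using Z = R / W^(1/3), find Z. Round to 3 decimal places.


Scaled distance calculation:
W^(1/3) = 79.4^(1/3) = 4.29807
Z = R / W^(1/3) = 16.3 / 4.29807
Z = 3.792 m/kg^(1/3)

3.792


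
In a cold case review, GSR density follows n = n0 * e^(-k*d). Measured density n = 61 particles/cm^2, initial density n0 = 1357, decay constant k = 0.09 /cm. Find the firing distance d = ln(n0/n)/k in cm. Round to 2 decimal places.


GSR distance calculation:
n0/n = 1357 / 61 = 22.245902
ln(n0/n) = 3.102158
d = 3.102158 / 0.09 = 34.47 cm

34.47


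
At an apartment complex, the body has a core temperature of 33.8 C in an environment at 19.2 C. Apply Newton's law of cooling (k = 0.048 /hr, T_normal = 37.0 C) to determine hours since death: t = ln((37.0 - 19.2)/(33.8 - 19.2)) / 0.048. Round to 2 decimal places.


Using Newton's law of cooling:
t = ln((T_normal - T_ambient) / (T_body - T_ambient)) / k
T_normal - T_ambient = 17.8
T_body - T_ambient = 14.6
Ratio = 1.219178
ln(ratio) = 0.198177
t = 0.198177 / 0.048 = 4.13 hours

4.13


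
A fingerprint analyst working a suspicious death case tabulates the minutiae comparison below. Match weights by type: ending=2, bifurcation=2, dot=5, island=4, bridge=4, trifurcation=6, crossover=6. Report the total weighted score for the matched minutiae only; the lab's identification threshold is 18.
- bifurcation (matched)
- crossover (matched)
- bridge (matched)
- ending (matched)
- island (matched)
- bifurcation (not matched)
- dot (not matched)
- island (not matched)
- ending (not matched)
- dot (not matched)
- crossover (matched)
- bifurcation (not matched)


Weighted minutiae match score:
  bifurcation: matched, +2 (running total 2)
  crossover: matched, +6 (running total 8)
  bridge: matched, +4 (running total 12)
  ending: matched, +2 (running total 14)
  island: matched, +4 (running total 18)
  bifurcation: not matched, +0
  dot: not matched, +0
  island: not matched, +0
  ending: not matched, +0
  dot: not matched, +0
  crossover: matched, +6 (running total 24)
  bifurcation: not matched, +0
Total score = 24
Threshold = 18; verdict = identification

24


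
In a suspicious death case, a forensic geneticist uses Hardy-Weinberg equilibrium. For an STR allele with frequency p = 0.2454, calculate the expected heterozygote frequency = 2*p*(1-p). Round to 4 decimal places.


Hardy-Weinberg heterozygote frequency:
q = 1 - p = 1 - 0.2454 = 0.7546
2pq = 2 * 0.2454 * 0.7546 = 0.3704

0.3704


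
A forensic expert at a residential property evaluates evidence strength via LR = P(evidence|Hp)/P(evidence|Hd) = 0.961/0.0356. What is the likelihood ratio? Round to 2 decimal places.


Likelihood ratio calculation:
LR = P(E|Hp) / P(E|Hd)
LR = 0.961 / 0.0356
LR = 26.99

26.99


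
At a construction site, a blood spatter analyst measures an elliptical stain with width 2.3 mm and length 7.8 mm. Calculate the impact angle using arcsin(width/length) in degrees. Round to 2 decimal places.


Blood spatter impact angle calculation:
width / length = 2.3 / 7.8 = 0.294872
angle = arcsin(0.294872)
angle = 17.15 degrees

17.15


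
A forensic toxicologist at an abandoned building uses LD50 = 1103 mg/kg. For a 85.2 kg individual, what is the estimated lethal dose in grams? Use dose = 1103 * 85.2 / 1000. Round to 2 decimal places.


Lethal dose calculation:
Lethal dose = LD50 * body_weight / 1000
= 1103 * 85.2 / 1000
= 93975.6 / 1000
= 93.98 g

93.98


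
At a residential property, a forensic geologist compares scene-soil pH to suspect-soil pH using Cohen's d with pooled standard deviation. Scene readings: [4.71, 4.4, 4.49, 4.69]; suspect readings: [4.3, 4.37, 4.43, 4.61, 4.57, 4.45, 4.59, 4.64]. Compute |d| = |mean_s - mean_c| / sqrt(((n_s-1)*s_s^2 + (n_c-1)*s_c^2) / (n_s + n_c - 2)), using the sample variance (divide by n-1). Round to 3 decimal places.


Pooled-variance Cohen's d for soil pH comparison:
Scene mean = 18.29 / 4 = 4.5725
Suspect mean = 35.96 / 8 = 4.495
Scene sample variance s_s^2 = 0.023092
Suspect sample variance s_c^2 = 0.015543
Pooled variance = ((n_s-1)*s_s^2 + (n_c-1)*s_c^2) / (n_s + n_c - 2) = 0.017807
Pooled SD = sqrt(0.017807) = 0.133443
Mean difference = 0.0775
|d| = |0.0775| / 0.133443 = 0.581

0.581


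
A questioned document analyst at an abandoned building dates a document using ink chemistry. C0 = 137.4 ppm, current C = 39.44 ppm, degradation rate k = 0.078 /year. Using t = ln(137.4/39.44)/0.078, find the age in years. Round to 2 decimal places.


Document age estimation:
C0/C = 137.4 / 39.44 = 3.483773
ln(C0/C) = 1.248116
t = 1.248116 / 0.078 = 16.00 years

16.00


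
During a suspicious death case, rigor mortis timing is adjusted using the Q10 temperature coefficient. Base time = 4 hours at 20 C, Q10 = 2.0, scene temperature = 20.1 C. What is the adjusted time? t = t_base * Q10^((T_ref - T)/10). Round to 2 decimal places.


Rigor mortis time adjustment:
Exponent = (T_ref - T_actual) / 10 = (20 - 20.1) / 10 = -0.01
Q10 factor = 2.0^-0.01 = 0.99309
t_adjusted = 4 * 0.99309 = 3.97 hours

3.97


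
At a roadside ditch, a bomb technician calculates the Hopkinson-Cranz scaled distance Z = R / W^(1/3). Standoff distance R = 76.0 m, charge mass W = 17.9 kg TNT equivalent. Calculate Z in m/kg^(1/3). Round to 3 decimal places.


Scaled distance calculation:
W^(1/3) = 17.9^(1/3) = 2.615879
Z = R / W^(1/3) = 76.0 / 2.615879
Z = 29.053 m/kg^(1/3)

29.053


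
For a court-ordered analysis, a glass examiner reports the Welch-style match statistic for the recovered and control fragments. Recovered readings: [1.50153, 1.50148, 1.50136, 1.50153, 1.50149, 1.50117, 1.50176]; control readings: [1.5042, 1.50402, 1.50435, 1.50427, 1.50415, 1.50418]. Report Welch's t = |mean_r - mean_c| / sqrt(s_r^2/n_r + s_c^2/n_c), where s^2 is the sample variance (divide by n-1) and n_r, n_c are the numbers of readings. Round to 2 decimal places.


Welch's t-criterion for glass RI comparison:
Recovered mean = sum / n_r = 10.51032 / 7 = 1.5014743
Control mean = sum / n_c = 9.02517 / 6 = 1.504195
Recovered sample variance s_r^2 = 3.22952e-08
Control sample variance s_c^2 = 1.251e-08
Welch SE (unpooled) = sqrt(s_r^2/n_r + s_c^2/n_c) = sqrt(4.61361e-09 + 2.085e-09) = sqrt(6.69861e-09) = 8.1845e-05
|mean_r - mean_c| = 0.00272071
t = 0.00272071 / 8.1845e-05 = 33.24

33.24


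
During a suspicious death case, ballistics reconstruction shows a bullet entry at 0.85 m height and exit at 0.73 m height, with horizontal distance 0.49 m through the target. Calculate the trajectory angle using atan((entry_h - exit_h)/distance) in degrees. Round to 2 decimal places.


Bullet trajectory angle:
Height difference = 0.85 - 0.73 = 0.12 m
angle = atan(0.12 / 0.49)
angle = atan(0.244898)
angle = 13.76 degrees

13.76


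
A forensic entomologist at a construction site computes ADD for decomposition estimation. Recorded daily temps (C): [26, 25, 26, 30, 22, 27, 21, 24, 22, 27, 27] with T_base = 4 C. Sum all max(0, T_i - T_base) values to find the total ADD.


Computing ADD day by day:
Day 1: max(0, 26 - 4) = 22
Day 2: max(0, 25 - 4) = 21
Day 3: max(0, 26 - 4) = 22
Day 4: max(0, 30 - 4) = 26
Day 5: max(0, 22 - 4) = 18
Day 6: max(0, 27 - 4) = 23
Day 7: max(0, 21 - 4) = 17
Day 8: max(0, 24 - 4) = 20
Day 9: max(0, 22 - 4) = 18
Day 10: max(0, 27 - 4) = 23
Day 11: max(0, 27 - 4) = 23
Total ADD = 233

233


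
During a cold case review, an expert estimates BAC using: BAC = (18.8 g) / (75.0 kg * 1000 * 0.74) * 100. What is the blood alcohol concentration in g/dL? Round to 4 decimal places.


Applying the Widmark formula:
BAC = (dose_g / (body_wt * 1000 * r)) * 100
Denominator = 75.0 * 1000 * 0.74 = 55500
BAC = (18.8 / 55500) * 100
BAC = 0.0339 g/dL

0.0339


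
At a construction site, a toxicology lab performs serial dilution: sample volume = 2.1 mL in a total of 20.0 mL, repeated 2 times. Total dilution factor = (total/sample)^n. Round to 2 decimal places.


Dilution factor calculation:
Single dilution = V_total / V_sample = 20.0 / 2.1 ≈ 9.52381
Number of dilutions = 2
Total DF = (20.0 / 2.1)^2 (full precision, rounded at the end) = 90.70

90.70


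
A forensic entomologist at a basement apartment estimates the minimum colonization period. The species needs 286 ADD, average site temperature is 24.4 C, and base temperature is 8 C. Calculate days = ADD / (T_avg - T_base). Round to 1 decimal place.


Insect development time:
Effective temperature = avg_temp - T_base = 24.4 - 8 = 16.4 C
Days = ADD / effective_temp = 286 / 16.4 = 17.4 days

17.4


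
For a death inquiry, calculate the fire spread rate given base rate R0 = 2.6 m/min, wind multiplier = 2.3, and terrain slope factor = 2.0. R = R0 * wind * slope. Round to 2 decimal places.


Fire spread rate calculation:
R = R0 * wind_factor * slope_factor
= 2.6 * 2.3 * 2.0
= 5.98 * 2.0
= 11.96 m/min

11.96


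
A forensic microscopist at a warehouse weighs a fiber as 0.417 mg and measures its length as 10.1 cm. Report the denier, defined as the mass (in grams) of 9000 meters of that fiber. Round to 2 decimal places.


Denier calculation:
Mass in grams = 0.417 mg / 1000 = 0.000417 g
Length in meters = 10.1 cm / 100 = 0.101 m
Linear density = mass / length = 0.000417 / 0.101 = 0.00412871 g/m
Denier = (g/m) * 9000 = 0.00412871 * 9000 = 37.16

37.16


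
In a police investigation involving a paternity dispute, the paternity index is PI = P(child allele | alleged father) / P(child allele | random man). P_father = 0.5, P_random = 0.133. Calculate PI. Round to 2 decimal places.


Paternity Index calculation:
PI = P(allele|father) / P(allele|random)
PI = 0.5 / 0.133
PI = 3.76

3.76


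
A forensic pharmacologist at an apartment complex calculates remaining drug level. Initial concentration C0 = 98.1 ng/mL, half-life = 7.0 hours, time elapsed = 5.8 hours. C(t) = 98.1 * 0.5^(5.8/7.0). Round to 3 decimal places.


Drug concentration decay:
Number of half-lives = t / t_half = 5.8 / 7.0 = 0.828571
Decay factor = 0.5^0.828571 = 0.56308671
C(t) = 98.1 * 0.56308671 = 55.239 ng/mL

55.239


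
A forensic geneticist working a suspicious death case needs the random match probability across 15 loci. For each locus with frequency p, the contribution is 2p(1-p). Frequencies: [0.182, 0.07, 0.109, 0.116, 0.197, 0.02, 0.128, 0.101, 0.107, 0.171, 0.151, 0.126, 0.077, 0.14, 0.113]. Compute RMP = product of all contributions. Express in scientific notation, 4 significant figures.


Computing RMP for 15 loci:
Locus 1: 2 * 0.182 * 0.818 = 0.297752
Locus 2: 2 * 0.07 * 0.93 = 0.1302
Locus 3: 2 * 0.109 * 0.891 = 0.194238
Locus 4: 2 * 0.116 * 0.884 = 0.205088
Locus 5: 2 * 0.197 * 0.803 = 0.316382
Locus 6: 2 * 0.02 * 0.98 = 0.0392
Locus 7: 2 * 0.128 * 0.872 = 0.223232
Locus 8: 2 * 0.101 * 0.899 = 0.181598
Locus 9: 2 * 0.107 * 0.893 = 0.191102
Locus 10: 2 * 0.171 * 0.829 = 0.283518
Locus 11: 2 * 0.151 * 0.849 = 0.256398
Locus 12: 2 * 0.126 * 0.874 = 0.220248
Locus 13: 2 * 0.077 * 0.923 = 0.142142
Locus 14: 2 * 0.14 * 0.86 = 0.2408
Locus 15: 2 * 0.113 * 0.887 = 0.200462
RMP = 1.630e-11

1.630e-11


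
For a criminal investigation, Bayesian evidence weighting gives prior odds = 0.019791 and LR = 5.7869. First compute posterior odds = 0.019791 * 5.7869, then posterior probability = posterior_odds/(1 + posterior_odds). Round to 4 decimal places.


Bayesian evidence evaluation:
Posterior odds = prior_odds * LR = 0.019791 * 5.7869 = 0.1145285
Posterior probability = posterior_odds / (1 + posterior_odds)
= 0.1145285 / (1 + 0.1145285)
= 0.1145285 / 1.1145285
= 0.1028

0.1028


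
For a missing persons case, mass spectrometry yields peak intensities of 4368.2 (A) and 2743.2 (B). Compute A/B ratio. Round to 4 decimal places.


Spectral peak ratio:
Peak A = 4368.2 counts
Peak B = 2743.2 counts
Ratio = 4368.2 / 2743.2 = 1.5924

1.5924


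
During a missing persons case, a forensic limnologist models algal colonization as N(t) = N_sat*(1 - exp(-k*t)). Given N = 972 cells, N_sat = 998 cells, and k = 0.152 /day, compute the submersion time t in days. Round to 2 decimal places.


PMSI from diatom colonization curve:
N / N_sat = 972 / 998 = 0.973948
1 - N/N_sat = 0.026052
ln(1 - N/N_sat) = -3.647661
t = -ln(1 - N/N_sat) / k = -(-3.647661) / 0.152 = 24.00 days

24.00


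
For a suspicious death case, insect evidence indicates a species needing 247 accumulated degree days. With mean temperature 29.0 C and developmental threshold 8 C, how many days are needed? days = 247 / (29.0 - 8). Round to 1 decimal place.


Insect development time:
Effective temperature = avg_temp - T_base = 29.0 - 8 = 21.0 C
Days = ADD / effective_temp = 247 / 21.0 = 11.8 days

11.8


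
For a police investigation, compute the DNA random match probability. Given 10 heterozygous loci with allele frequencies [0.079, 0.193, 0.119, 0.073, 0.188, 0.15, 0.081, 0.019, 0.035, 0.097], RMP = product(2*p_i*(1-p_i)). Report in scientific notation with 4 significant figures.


Computing RMP for 10 loci:
Locus 1: 2 * 0.079 * 0.921 = 0.145518
Locus 2: 2 * 0.193 * 0.807 = 0.311502
Locus 3: 2 * 0.119 * 0.881 = 0.209678
Locus 4: 2 * 0.073 * 0.927 = 0.135342
Locus 5: 2 * 0.188 * 0.812 = 0.305312
Locus 6: 2 * 0.15 * 0.85 = 0.255
Locus 7: 2 * 0.081 * 0.919 = 0.148878
Locus 8: 2 * 0.019 * 0.981 = 0.037278
Locus 9: 2 * 0.035 * 0.965 = 0.06755
Locus 10: 2 * 0.097 * 0.903 = 0.175182
RMP = 6.577e-09

6.577e-09


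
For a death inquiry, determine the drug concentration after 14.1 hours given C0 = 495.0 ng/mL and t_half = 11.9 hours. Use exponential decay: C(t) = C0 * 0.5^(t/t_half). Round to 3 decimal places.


Drug concentration decay:
Number of half-lives = t / t_half = 14.1 / 11.9 = 1.184874
Decay factor = 0.5^1.184874 = 0.43986295
C(t) = 495.0 * 0.43986295 = 217.732 ng/mL

217.732


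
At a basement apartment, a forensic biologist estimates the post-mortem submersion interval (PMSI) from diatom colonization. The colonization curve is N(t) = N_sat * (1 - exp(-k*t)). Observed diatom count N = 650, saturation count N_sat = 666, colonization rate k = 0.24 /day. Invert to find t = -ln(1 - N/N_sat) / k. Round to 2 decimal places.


PMSI from diatom colonization curve:
N / N_sat = 650 / 666 = 0.975976
1 - N/N_sat = 0.024024
ln(1 - N/N_sat) = -3.728702
t = -ln(1 - N/N_sat) / k = -(-3.728702) / 0.24 = 15.54 days

15.54


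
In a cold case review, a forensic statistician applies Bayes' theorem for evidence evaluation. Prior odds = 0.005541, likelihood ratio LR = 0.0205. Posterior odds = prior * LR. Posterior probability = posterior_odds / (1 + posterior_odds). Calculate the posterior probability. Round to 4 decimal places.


Bayesian evidence evaluation:
Posterior odds = prior_odds * LR = 0.005541 * 0.0205 = 0.0001135905
Posterior probability = posterior_odds / (1 + posterior_odds)
= 0.0001135905 / (1 + 0.0001135905)
= 0.0001135905 / 1.0001135905
= 0.0001

0.0001


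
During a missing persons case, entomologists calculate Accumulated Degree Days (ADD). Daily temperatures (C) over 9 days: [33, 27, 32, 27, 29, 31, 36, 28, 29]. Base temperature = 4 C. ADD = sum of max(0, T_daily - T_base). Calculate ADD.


Computing ADD day by day:
Day 1: max(0, 33 - 4) = 29
Day 2: max(0, 27 - 4) = 23
Day 3: max(0, 32 - 4) = 28
Day 4: max(0, 27 - 4) = 23
Day 5: max(0, 29 - 4) = 25
Day 6: max(0, 31 - 4) = 27
Day 7: max(0, 36 - 4) = 32
Day 8: max(0, 28 - 4) = 24
Day 9: max(0, 29 - 4) = 25
Total ADD = 236

236


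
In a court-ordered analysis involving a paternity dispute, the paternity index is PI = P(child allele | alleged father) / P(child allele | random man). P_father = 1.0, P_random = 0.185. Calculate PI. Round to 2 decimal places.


Paternity Index calculation:
PI = P(allele|father) / P(allele|random)
PI = 1.0 / 0.185
PI = 5.41

5.41


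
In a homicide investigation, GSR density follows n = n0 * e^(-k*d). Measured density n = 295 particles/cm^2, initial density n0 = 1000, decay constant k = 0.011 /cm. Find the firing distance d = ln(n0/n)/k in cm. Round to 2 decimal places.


GSR distance calculation:
n0/n = 1000 / 295 = 3.389831
ln(n0/n) = 1.22078
d = 1.22078 / 0.011 = 110.98 cm

110.98


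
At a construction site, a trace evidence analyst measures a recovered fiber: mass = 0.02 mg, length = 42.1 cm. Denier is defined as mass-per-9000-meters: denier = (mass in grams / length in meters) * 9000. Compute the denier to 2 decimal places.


Denier calculation:
Mass in grams = 0.02 mg / 1000 = 0.00002 g
Length in meters = 42.1 cm / 100 = 0.421 m
Linear density = mass / length = 0.00002 / 0.421 = 0.00004751 g/m
Denier = (g/m) * 9000 = 0.00004751 * 9000 = 0.43

0.43


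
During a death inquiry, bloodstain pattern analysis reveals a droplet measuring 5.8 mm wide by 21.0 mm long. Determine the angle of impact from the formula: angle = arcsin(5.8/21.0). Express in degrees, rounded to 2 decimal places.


Blood spatter impact angle calculation:
width / length = 5.8 / 21.0 = 0.27619
angle = arcsin(0.27619)
angle = 16.03 degrees

16.03


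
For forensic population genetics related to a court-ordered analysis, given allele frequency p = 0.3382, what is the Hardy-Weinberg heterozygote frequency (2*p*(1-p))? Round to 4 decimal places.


Hardy-Weinberg heterozygote frequency:
q = 1 - p = 1 - 0.3382 = 0.6618
2pq = 2 * 0.3382 * 0.6618 = 0.4476

0.4476


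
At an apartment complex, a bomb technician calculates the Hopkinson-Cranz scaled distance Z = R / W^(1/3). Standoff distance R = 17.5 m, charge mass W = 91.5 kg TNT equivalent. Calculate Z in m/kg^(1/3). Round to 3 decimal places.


Scaled distance calculation:
W^(1/3) = 91.5^(1/3) = 4.506164
Z = R / W^(1/3) = 17.5 / 4.506164
Z = 3.884 m/kg^(1/3)

3.884


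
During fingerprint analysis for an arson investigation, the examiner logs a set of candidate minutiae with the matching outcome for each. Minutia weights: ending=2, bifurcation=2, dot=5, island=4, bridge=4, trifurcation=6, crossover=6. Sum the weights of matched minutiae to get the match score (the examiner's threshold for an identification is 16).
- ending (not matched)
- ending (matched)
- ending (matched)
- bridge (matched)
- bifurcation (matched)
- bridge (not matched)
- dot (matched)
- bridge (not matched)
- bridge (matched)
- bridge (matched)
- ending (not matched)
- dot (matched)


Weighted minutiae match score:
  ending: not matched, +0
  ending: matched, +2 (running total 2)
  ending: matched, +2 (running total 4)
  bridge: matched, +4 (running total 8)
  bifurcation: matched, +2 (running total 10)
  bridge: not matched, +0
  dot: matched, +5 (running total 15)
  bridge: not matched, +0
  bridge: matched, +4 (running total 19)
  bridge: matched, +4 (running total 23)
  ending: not matched, +0
  dot: matched, +5 (running total 28)
Total score = 28
Threshold = 16; verdict = identification

28


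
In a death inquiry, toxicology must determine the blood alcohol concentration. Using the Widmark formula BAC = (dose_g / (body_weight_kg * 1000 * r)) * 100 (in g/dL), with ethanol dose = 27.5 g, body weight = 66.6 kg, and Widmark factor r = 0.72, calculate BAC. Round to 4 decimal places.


Applying the Widmark formula:
BAC = (dose_g / (body_wt * 1000 * r)) * 100
Denominator = 66.6 * 1000 * 0.72 = 47952
BAC = (27.5 / 47952) * 100
BAC = 0.0573 g/dL

0.0573


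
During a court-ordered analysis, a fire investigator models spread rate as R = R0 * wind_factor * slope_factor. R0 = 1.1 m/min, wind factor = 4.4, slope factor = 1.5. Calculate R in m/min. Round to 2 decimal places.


Fire spread rate calculation:
R = R0 * wind_factor * slope_factor
= 1.1 * 4.4 * 1.5
= 4.84 * 1.5
= 7.26 m/min

7.26


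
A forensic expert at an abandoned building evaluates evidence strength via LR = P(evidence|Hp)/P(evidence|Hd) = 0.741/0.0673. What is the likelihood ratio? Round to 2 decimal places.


Likelihood ratio calculation:
LR = P(E|Hp) / P(E|Hd)
LR = 0.741 / 0.0673
LR = 11.01

11.01


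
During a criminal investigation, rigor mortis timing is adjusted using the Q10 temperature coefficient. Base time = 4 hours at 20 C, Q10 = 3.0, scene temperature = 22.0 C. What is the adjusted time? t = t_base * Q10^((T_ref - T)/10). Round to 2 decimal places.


Rigor mortis time adjustment:
Exponent = (T_ref - T_actual) / 10 = (20 - 22.0) / 10 = -0.2
Q10 factor = 3.0^-0.2 = 0.80274
t_adjusted = 4 * 0.80274 = 3.21 hours

3.21


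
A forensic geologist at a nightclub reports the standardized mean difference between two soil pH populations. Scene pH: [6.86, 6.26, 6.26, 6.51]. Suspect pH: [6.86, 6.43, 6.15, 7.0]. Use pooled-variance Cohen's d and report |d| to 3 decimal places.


Pooled-variance Cohen's d for soil pH comparison:
Scene mean = 25.89 / 4 = 6.4725
Suspect mean = 26.44 / 4 = 6.61
Scene sample variance s_s^2 = 0.080625
Suspect sample variance s_c^2 = 0.152867
Pooled variance = ((n_s-1)*s_s^2 + (n_c-1)*s_c^2) / (n_s + n_c - 2) = 0.116746
Pooled SD = sqrt(0.116746) = 0.341681
Mean difference = -0.1375
|d| = |-0.1375| / 0.341681 = 0.402

0.402


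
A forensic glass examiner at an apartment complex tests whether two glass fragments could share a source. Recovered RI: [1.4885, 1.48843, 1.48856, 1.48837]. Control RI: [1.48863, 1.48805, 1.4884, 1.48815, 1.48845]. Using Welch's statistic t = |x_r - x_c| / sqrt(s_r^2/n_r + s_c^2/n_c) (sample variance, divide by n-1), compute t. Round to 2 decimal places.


Welch's t-criterion for glass RI comparison:
Recovered mean = sum / n_r = 5.95386 / 4 = 1.488465
Control mean = sum / n_c = 7.44168 / 5 = 1.488336
Recovered sample variance s_r^2 = 6.83333e-09
Control sample variance s_c^2 = 5.498e-08
Welch SE (unpooled) = sqrt(s_r^2/n_r + s_c^2/n_c) = sqrt(1.70833e-09 + 1.0996e-08) = sqrt(1.27043e-08) = 0.000112713
|mean_r - mean_c| = 0.000129
t = 0.000129 / 0.000112713 = 1.14

1.14


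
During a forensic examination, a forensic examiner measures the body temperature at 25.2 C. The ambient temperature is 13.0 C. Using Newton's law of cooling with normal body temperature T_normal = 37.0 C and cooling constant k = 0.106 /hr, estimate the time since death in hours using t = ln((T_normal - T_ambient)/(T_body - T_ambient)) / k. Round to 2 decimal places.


Using Newton's law of cooling:
t = ln((T_normal - T_ambient) / (T_body - T_ambient)) / k
T_normal - T_ambient = 24.0
T_body - T_ambient = 12.2
Ratio = 1.967213
ln(ratio) = 0.676618
t = 0.676618 / 0.106 = 6.38 hours

6.38


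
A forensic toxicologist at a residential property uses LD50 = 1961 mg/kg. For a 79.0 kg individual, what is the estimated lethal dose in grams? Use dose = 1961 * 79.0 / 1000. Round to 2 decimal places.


Lethal dose calculation:
Lethal dose = LD50 * body_weight / 1000
= 1961 * 79.0 / 1000
= 154919 / 1000
= 154.92 g

154.92


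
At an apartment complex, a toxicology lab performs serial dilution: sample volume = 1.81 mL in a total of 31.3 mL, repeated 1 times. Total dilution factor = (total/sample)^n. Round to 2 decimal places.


Dilution factor calculation:
Single dilution = V_total / V_sample = 31.3 / 1.81 ≈ 17.292818
Number of dilutions = 1
Total DF = (31.3 / 1.81)^1 (full precision, rounded at the end) = 17.29

17.29


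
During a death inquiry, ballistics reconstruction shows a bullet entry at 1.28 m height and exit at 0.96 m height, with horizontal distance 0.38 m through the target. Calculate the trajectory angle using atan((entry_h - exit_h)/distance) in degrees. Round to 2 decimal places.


Bullet trajectory angle:
Height difference = 1.28 - 0.96 = 0.32 m
angle = atan(0.32 / 0.38)
angle = atan(0.842105)
angle = 40.10 degrees

40.10


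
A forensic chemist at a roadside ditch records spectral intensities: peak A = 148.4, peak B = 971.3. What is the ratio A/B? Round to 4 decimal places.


Spectral peak ratio:
Peak A = 148.4 counts
Peak B = 971.3 counts
Ratio = 148.4 / 971.3 = 0.1528

0.1528


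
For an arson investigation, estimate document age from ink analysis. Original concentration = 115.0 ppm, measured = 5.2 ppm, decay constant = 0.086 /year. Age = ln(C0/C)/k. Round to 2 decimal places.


Document age estimation:
C0/C = 115.0 / 5.2 = 22.115385
ln(C0/C) = 3.096274
t = 3.096274 / 0.086 = 36.00 years

36.00


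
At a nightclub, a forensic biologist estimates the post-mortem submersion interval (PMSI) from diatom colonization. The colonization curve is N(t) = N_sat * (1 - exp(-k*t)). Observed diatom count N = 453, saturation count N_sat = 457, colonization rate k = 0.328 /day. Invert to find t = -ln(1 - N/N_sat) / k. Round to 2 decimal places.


PMSI from diatom colonization curve:
N / N_sat = 453 / 457 = 0.991247
1 - N/N_sat = 0.008753
ln(1 - N/N_sat) = -4.738359
t = -ln(1 - N/N_sat) / k = -(-4.738359) / 0.328 = 14.45 days

14.45


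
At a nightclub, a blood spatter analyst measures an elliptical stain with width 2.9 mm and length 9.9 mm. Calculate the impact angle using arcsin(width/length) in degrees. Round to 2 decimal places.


Blood spatter impact angle calculation:
width / length = 2.9 / 9.9 = 0.292929
angle = arcsin(0.292929)
angle = 17.03 degrees

17.03


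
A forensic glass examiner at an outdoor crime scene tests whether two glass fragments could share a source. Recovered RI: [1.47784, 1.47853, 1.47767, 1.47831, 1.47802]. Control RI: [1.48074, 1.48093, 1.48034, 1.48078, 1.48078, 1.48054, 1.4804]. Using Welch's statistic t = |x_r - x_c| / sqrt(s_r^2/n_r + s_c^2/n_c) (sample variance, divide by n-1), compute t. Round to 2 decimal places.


Welch's t-criterion for glass RI comparison:
Recovered mean = sum / n_r = 7.39037 / 5 = 1.478074
Control mean = sum / n_c = 10.36451 / 7 = 1.4806443
Recovered sample variance s_r^2 = 1.2113e-07
Control sample variance s_c^2 = 4.84619e-08
Welch SE (unpooled) = sqrt(s_r^2/n_r + s_c^2/n_c) = sqrt(2.4226e-08 + 6.92313e-09) = sqrt(3.11491e-08) = 0.000176491
|mean_r - mean_c| = 0.00257029
t = 0.00257029 / 0.000176491 = 14.56

14.56


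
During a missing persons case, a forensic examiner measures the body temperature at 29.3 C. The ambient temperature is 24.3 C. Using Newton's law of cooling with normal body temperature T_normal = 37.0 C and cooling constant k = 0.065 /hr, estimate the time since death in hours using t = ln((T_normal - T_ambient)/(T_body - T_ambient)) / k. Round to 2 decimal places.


Using Newton's law of cooling:
t = ln((T_normal - T_ambient) / (T_body - T_ambient)) / k
T_normal - T_ambient = 12.7
T_body - T_ambient = 5.0
Ratio = 2.54
ln(ratio) = 0.932164
t = 0.932164 / 0.065 = 14.34 hours

14.34


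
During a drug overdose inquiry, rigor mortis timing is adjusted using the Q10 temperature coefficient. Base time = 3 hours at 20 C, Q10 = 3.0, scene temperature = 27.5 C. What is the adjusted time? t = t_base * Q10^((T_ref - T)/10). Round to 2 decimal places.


Rigor mortis time adjustment:
Exponent = (T_ref - T_actual) / 10 = (20 - 27.5) / 10 = -0.75
Q10 factor = 3.0^-0.75 = 0.43869
t_adjusted = 3 * 0.43869 = 1.32 hours

1.32


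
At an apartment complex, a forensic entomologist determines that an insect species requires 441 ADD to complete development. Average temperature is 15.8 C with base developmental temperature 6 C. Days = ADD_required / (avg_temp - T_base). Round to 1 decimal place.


Insect development time:
Effective temperature = avg_temp - T_base = 15.8 - 6 = 9.8 C
Days = ADD / effective_temp = 441 / 9.8 = 45.0 days

45.0


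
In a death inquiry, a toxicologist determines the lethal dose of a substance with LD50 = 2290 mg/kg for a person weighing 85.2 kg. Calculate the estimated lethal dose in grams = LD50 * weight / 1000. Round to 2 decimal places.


Lethal dose calculation:
Lethal dose = LD50 * body_weight / 1000
= 2290 * 85.2 / 1000
= 195108 / 1000
= 195.11 g

195.11


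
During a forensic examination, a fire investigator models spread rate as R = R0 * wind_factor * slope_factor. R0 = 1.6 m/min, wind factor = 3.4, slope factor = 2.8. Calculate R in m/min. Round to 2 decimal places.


Fire spread rate calculation:
R = R0 * wind_factor * slope_factor
= 1.6 * 3.4 * 2.8
= 5.44 * 2.8
= 15.23 m/min

15.23


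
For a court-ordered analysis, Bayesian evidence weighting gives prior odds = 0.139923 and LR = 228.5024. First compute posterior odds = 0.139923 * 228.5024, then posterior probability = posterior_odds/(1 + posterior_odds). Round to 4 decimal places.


Bayesian evidence evaluation:
Posterior odds = prior_odds * LR = 0.139923 * 228.5024 = 31.97274
Posterior probability = posterior_odds / (1 + posterior_odds)
= 31.97274 / (1 + 31.97274)
= 31.97274 / 32.97274
= 0.9697

0.9697


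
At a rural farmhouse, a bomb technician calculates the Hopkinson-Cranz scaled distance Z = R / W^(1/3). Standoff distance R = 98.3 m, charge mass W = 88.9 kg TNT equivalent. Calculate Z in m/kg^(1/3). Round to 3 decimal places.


Scaled distance calculation:
W^(1/3) = 88.9^(1/3) = 4.463072
Z = R / W^(1/3) = 98.3 / 4.463072
Z = 22.025 m/kg^(1/3)

22.025


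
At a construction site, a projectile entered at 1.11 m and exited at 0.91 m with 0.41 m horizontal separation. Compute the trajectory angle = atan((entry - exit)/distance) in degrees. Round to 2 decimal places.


Bullet trajectory angle:
Height difference = 1.11 - 0.91 = 0.2 m
angle = atan(0.2 / 0.41)
angle = atan(0.487805)
angle = 26.00 degrees

26.00


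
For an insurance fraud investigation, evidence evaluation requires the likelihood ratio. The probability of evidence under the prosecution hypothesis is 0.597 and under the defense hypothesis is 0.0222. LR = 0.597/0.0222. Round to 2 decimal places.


Likelihood ratio calculation:
LR = P(E|Hp) / P(E|Hd)
LR = 0.597 / 0.0222
LR = 26.89

26.89


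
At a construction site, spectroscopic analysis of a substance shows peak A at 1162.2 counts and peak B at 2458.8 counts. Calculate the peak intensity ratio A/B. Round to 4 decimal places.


Spectral peak ratio:
Peak A = 1162.2 counts
Peak B = 2458.8 counts
Ratio = 1162.2 / 2458.8 = 0.4727

0.4727


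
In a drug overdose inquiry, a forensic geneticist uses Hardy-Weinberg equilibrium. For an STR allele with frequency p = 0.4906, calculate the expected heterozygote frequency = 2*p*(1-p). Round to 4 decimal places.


Hardy-Weinberg heterozygote frequency:
q = 1 - p = 1 - 0.4906 = 0.5094
2pq = 2 * 0.4906 * 0.5094 = 0.4998

0.4998


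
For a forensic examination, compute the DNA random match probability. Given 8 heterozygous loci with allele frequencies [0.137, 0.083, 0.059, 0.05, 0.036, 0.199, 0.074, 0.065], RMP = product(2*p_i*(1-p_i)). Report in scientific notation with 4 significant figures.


Computing RMP for 8 loci:
Locus 1: 2 * 0.137 * 0.863 = 0.236462
Locus 2: 2 * 0.083 * 0.917 = 0.152222
Locus 3: 2 * 0.059 * 0.941 = 0.111038
Locus 4: 2 * 0.05 * 0.95 = 0.095
Locus 5: 2 * 0.036 * 0.964 = 0.069408
Locus 6: 2 * 0.199 * 0.801 = 0.318798
Locus 7: 2 * 0.074 * 0.926 = 0.137048
Locus 8: 2 * 0.065 * 0.935 = 0.12155
RMP = 1.400e-07

1.400e-07


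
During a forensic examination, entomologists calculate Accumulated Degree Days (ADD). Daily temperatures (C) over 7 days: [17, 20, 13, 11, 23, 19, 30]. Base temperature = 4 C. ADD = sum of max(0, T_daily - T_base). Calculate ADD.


Computing ADD day by day:
Day 1: max(0, 17 - 4) = 13
Day 2: max(0, 20 - 4) = 16
Day 3: max(0, 13 - 4) = 9
Day 4: max(0, 11 - 4) = 7
Day 5: max(0, 23 - 4) = 19
Day 6: max(0, 19 - 4) = 15
Day 7: max(0, 30 - 4) = 26
Total ADD = 105

105


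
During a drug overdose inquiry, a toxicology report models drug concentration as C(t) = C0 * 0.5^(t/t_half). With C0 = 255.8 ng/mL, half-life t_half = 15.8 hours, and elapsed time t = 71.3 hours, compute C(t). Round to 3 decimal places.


Drug concentration decay:
Number of half-lives = t / t_half = 71.3 / 15.8 = 4.512658
Decay factor = 0.5^4.512658 = 0.04380812
C(t) = 255.8 * 0.04380812 = 11.206 ng/mL

11.206


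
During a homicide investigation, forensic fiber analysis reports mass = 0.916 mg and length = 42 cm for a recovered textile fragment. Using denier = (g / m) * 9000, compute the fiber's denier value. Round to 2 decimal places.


Denier calculation:
Mass in grams = 0.916 mg / 1000 = 0.000916 g
Length in meters = 42 cm / 100 = 0.42 m
Linear density = mass / length = 0.000916 / 0.42 = 0.00218095 g/m
Denier = (g/m) * 9000 = 0.00218095 * 9000 = 19.63

19.63


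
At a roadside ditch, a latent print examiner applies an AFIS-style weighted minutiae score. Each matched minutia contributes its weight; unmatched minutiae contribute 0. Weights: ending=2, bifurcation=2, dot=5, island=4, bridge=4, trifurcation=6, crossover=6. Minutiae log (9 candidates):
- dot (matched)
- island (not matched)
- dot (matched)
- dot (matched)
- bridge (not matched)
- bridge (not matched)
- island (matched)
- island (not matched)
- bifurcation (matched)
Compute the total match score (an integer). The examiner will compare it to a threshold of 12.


Weighted minutiae match score:
  dot: matched, +5 (running total 5)
  island: not matched, +0
  dot: matched, +5 (running total 10)
  dot: matched, +5 (running total 15)
  bridge: not matched, +0
  bridge: not matched, +0
  island: matched, +4 (running total 19)
  island: not matched, +0
  bifurcation: matched, +2 (running total 21)
Total score = 21
Threshold = 12; verdict = identification

21


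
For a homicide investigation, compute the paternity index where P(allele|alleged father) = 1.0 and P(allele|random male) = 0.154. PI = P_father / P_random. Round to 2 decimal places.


Paternity Index calculation:
PI = P(allele|father) / P(allele|random)
PI = 1.0 / 0.154
PI = 6.49

6.49


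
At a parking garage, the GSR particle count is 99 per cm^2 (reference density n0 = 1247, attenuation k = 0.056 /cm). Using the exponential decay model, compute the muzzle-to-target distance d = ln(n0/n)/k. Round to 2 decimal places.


GSR distance calculation:
n0/n = 1247 / 99 = 12.59596
ln(n0/n) = 2.533376
d = 2.533376 / 0.056 = 45.24 cm

45.24


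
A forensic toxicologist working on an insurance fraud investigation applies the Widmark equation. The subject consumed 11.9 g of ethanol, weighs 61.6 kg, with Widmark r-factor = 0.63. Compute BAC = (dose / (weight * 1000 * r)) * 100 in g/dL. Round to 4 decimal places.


Applying the Widmark formula:
BAC = (dose_g / (body_wt * 1000 * r)) * 100
Denominator = 61.6 * 1000 * 0.63 = 38808
BAC = (11.9 / 38808) * 100
BAC = 0.0307 g/dL

0.0307


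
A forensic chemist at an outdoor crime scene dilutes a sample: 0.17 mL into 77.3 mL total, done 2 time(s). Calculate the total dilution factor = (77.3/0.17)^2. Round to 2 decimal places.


Dilution factor calculation:
Single dilution = V_total / V_sample = 77.3 / 0.17 ≈ 454.705882
Number of dilutions = 2
Total DF = (77.3 / 0.17)^2 (full precision, rounded at the end) = 206757.44

206757.44


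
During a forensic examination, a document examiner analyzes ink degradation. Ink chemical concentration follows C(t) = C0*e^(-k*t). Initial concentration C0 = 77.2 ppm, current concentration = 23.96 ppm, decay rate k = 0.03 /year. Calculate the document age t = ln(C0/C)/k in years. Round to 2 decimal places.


Document age estimation:
C0/C = 77.2 / 23.96 = 3.222037
ln(C0/C) = 1.170014
t = 1.170014 / 0.03 = 39.00 years

39.00


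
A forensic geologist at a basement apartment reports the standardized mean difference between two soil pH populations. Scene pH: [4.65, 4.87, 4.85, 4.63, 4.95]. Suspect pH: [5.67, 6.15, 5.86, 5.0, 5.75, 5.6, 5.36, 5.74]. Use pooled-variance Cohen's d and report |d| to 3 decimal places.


Pooled-variance Cohen's d for soil pH comparison:
Scene mean = 23.95 / 5 = 4.79
Suspect mean = 45.13 / 8 = 5.64125
Scene sample variance s_s^2 = 0.0202
Suspect sample variance s_c^2 = 0.117298
Pooled variance = ((n_s-1)*s_s^2 + (n_c-1)*s_c^2) / (n_s + n_c - 2) = 0.08199
Pooled SD = sqrt(0.08199) = 0.286339
Mean difference = -0.85125
|d| = |-0.85125| / 0.286339 = 2.973

2.973
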